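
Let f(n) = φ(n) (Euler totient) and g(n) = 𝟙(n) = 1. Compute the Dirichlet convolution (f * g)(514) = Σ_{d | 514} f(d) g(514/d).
(φ * 𝟙)(514) = 514

Divisors of 514: [1, 2, 257, 514]. For each d | 514:
  d = 1: φ(1) · 𝟙(514/1) = 1 · 1 = 1
  d = 2: φ(2) · 𝟙(514/2) = 1 · 1 = 1
  d = 257: φ(257) · 𝟙(514/257) = 256 · 1 = 256
  d = 514: φ(514) · 𝟙(514/514) = 256 · 1 = 256
Summing: (φ * 𝟙)(514) = 1 + 1 + 256 + 256 = 514.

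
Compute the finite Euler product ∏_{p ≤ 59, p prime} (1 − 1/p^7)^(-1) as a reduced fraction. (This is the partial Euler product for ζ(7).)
∏ = 145407059379393285269181452419687310347602398979581075974734478987181892589053844607888795468835887382779522050906080825625/144203067965746582750691857384851942255360663037608491313154525739662897676808972307273664258644815191681654724165946048512

The primes p ≤ 59 are [2, 3, 5, 7, 11, 13, 17, 19, 23, 29, 31, 37, 41, 43, 47, 53, 59]. For each prime, (1 − 1/p^7)^(-1) = p^7 / (p^7 − 1). The product is (1 − 1/2^7)^(-1), (1 − 1/3^7)^(-1), (1 − 1/5^7)^(-1), (1 − 1/7^7)^(-1), (1 − 1/11^7)^(-1), (1 − 1/13^7)^(-1), (1 − 1/17^7)^(-1), (1 − 1/19^7)^(-1), (1 − 1/23^7)^(-1), (1 − 1/29^7)^(-1), (1 − 1/31^7)^(-1), (1 − 1/37^7)^(-1), (1 − 1/41^7)^(-1), (1 − 1/43^7)^(-1), (1 − 1/47^7)^(-1), (1 − 1/53^7)^(-1), (1 − 1/59^7)^(-1) = ∏ p^7 / (p^7 − 1) = 145407059379393285269181452419687310347602398979581075974734478987181892589053844607888795468835887382779522050906080825625/144203067965746582750691857384851942255360663037608491313154525739662897676808972307273664258644815191681654724165946048512.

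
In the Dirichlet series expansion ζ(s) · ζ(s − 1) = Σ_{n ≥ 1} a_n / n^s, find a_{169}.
σ(169) = 183

In the product (Σ m^0/m^s)(Σ k / k^s) = Σ (Σ_{d | n} d) / n^s, the coefficient of 1/n^s is σ(n) = Σ_{d | n} d. For n = 169, divisors are [1, 13, 169]; summing: σ(169) = 183.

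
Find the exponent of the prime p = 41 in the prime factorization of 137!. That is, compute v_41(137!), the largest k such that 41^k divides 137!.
v_41(137!) = 3

Legendre's formula: v_p(n!) = Σ_{k ≥ 1} ⌊n / p^k⌋. For p = 41, n = 137, the terms are:
  ⌊137/41^1⌋ = ⌊137/41⌋ = 3
(the next term ⌊137/41^2⌋ = 0, terminating the sum). Summing: v_41(137!) = 3 = 3.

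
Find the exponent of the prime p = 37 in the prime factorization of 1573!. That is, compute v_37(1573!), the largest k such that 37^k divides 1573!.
v_37(1573!) = 43

Legendre's formula: v_p(n!) = Σ_{k ≥ 1} ⌊n / p^k⌋. For p = 37, n = 1573, the terms are:
  ⌊1573/37^1⌋ = ⌊1573/37⌋ = 42
  ⌊1573/37^2⌋ = ⌊1573/1369⌋ = 1
(the next term ⌊1573/37^3⌋ = 0, terminating the sum). Summing: v_37(1573!) = 42 + 1 = 43.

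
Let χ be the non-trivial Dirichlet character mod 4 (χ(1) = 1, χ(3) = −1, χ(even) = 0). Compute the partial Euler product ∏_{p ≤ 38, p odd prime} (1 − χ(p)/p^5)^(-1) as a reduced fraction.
∏ = 36434162976122653852428171915209665920933190877591375/36574689167094305070442169349729960875390257302863872

The odd primes p ≤ 38 are [3, 5, 7, 11, 13, 17, 19, 23, 29, 31, 37]. For each, χ(p) = 1 if p ≡ 1 mod 4, χ(p) = −1 if p ≡ 3 mod 4. Taking (1 − χ(p)/p^5)^(-1) = p^5/(p^5 − χ(p)): (1 − (-1)/3^5)^(-1) · (1 − (1)/5^5)^(-1) · (1 − (-1)/7^5)^(-1) · (1 − (-1)/11^5)^(-1) · (1 − (1)/13^5)^(-1) · (1 − (1)/17^5)^(-1) · (1 − (-1)/19^5)^(-1) · (1 − (-1)/23^5)^(-1) · (1 − (1)/29^5)^(-1) · (1 − (-1)/31^5)^(-1) · (1 − (1)/37^5)^(-1) = 36434162976122653852428171915209665920933190877591375/36574689167094305070442169349729960875390257302863872.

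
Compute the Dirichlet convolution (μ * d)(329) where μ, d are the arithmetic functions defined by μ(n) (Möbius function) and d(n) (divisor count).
(μ * d)(329) = 1

Divisors of 329: [1, 7, 47, 329]. For each d | 329:
  d = 1: μ(1) · d(329/1) = 1 · 4 = 4
  d = 7: μ(7) · d(329/7) = -1 · 2 = -2
  d = 47: μ(47) · d(329/47) = -1 · 2 = -2
  d = 329: μ(329) · d(329/329) = 1 · 1 = 1
Summing: (μ * d)(329) = 4 + -2 + -2 + 1 = 1.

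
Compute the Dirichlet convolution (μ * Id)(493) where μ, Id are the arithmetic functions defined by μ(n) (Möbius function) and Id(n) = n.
(μ * Id)(493) = 448

Divisors of 493: [1, 17, 29, 493]. For each d | 493:
  d = 1: μ(1) · Id(493/1) = 1 · 493 = 493
  d = 17: μ(17) · Id(493/17) = -1 · 29 = -29
  d = 29: μ(29) · Id(493/29) = -1 · 17 = -17
  d = 493: μ(493) · Id(493/493) = 1 · 1 = 1
Summing: (μ * Id)(493) = 493 + -29 + -17 + 1 = 448.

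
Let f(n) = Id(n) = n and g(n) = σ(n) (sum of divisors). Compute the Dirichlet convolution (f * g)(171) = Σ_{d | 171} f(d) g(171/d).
(Id * σ)(171) = 1326

Divisors of 171: [1, 3, 9, 19, 57, 171]. For each d | 171:
  d = 1: Id(1) · σ(171/1) = 1 · 260 = 260
  d = 3: Id(3) · σ(171/3) = 3 · 80 = 240
  d = 9: Id(9) · σ(171/9) = 9 · 20 = 180
  d = 19: Id(19) · σ(171/19) = 19 · 13 = 247
  d = 57: Id(57) · σ(171/57) = 57 · 4 = 228
  d = 171: Id(171) · σ(171/171) = 171 · 1 = 171
Summing: (Id * σ)(171) = 260 + 240 + 180 + 247 + 228 + 171 = 1326.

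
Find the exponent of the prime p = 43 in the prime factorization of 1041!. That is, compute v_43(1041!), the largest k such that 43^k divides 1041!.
v_43(1041!) = 24

Legendre's formula: v_p(n!) = Σ_{k ≥ 1} ⌊n / p^k⌋. For p = 43, n = 1041, the terms are:
  ⌊1041/43^1⌋ = ⌊1041/43⌋ = 24
(the next term ⌊1041/43^2⌋ = 0, terminating the sum). Summing: v_43(1041!) = 24 = 24.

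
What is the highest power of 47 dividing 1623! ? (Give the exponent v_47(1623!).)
v_47(1623!) = 34

Legendre's formula: v_p(n!) = Σ_{k ≥ 1} ⌊n / p^k⌋. For p = 47, n = 1623, the terms are:
  ⌊1623/47^1⌋ = ⌊1623/47⌋ = 34
(the next term ⌊1623/47^2⌋ = 0, terminating the sum). Summing: v_47(1623!) = 34 = 34.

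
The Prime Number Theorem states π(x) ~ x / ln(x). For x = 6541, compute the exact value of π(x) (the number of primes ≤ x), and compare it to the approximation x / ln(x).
π(6541) = 844;  x/ln(x) ≈ 744.49;  relative error ≈ 11.79%.

Directly count primes up to 6541: π(6541) = 844. The PNT approximation gives 6541/ln(6541) ≈ 6541/8.78585 ≈ 744.49. Relative error (π(x) − x/ln(x)) / π(x) ≈ 11.79%; the approximation is known to undercount slightly (Li(x) is a better estimate).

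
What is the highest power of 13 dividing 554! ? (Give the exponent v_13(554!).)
v_13(554!) = 45

Legendre's formula: v_p(n!) = Σ_{k ≥ 1} ⌊n / p^k⌋. For p = 13, n = 554, the terms are:
  ⌊554/13^1⌋ = ⌊554/13⌋ = 42
  ⌊554/13^2⌋ = ⌊554/169⌋ = 3
(the next term ⌊554/13^3⌋ = 0, terminating the sum). Summing: v_13(554!) = 42 + 3 = 45.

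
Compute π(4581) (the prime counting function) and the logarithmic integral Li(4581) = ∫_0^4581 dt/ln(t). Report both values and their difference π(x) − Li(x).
π(4581) = 619;  Li(4581) ≈ 634.84;  π(x) − Li(x) ≈ -15.84.

Direct count of primes ≤ 4581 gives π(4581) = 619. Numerical evaluation of the logarithmic integral gives Li(4581) ≈ 634.84. The difference π(x) − Li(x) ≈ -15.84 is typically negative for small/moderate x (Li(x) overestimates), though Littlewood's theorem shows this sign changes infinitely often.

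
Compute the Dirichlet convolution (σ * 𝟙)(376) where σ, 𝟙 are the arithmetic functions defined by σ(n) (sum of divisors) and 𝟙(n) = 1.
(σ * 𝟙)(376) = 1274

Divisors of 376: [1, 2, 4, 8, 47, 94, 188, 376]. For each d | 376:
  d = 1: σ(1) · 𝟙(376/1) = 1 · 1 = 1
  d = 2: σ(2) · 𝟙(376/2) = 3 · 1 = 3
  d = 4: σ(4) · 𝟙(376/4) = 7 · 1 = 7
  d = 8: σ(8) · 𝟙(376/8) = 15 · 1 = 15
  d = 47: σ(47) · 𝟙(376/47) = 48 · 1 = 48
  d = 94: σ(94) · 𝟙(376/94) = 144 · 1 = 144
  d = 188: σ(188) · 𝟙(376/188) = 336 · 1 = 336
  d = 376: σ(376) · 𝟙(376/376) = 720 · 1 = 720
Summing: (σ * 𝟙)(376) = 1 + 3 + 7 + 15 + 48 + 144 + 336 + 720 = 1274.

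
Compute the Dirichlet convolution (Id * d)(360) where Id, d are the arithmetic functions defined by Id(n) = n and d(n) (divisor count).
(Id * d)(360) = 3276

Divisors of 360: [1, 2, 3, 4, 5, 6, 8, 9, 10, 12, 15, 18, 20, 24, 30, 36, 40, 45, 60, 72, 90, 120, 180, 360]. For each d | 360:
  d = 1: Id(1) · d(360/1) = 1 · 24 = 24
  d = 2: Id(2) · d(360/2) = 2 · 18 = 36
  d = 3: Id(3) · d(360/3) = 3 · 16 = 48
  d = 4: Id(4) · d(360/4) = 4 · 12 = 48
  d = 5: Id(5) · d(360/5) = 5 · 12 = 60
  d = 6: Id(6) · d(360/6) = 6 · 12 = 72
  d = 8: Id(8) · d(360/8) = 8 · 6 = 48
  d = 9: Id(9) · d(360/9) = 9 · 8 = 72
  d = 10: Id(10) · d(360/10) = 10 · 9 = 90
  d = 12: Id(12) · d(360/12) = 12 · 8 = 96
  d = 15: Id(15) · d(360/15) = 15 · 8 = 120
  d = 18: Id(18) · d(360/18) = 18 · 6 = 108
  d = 20: Id(20) · d(360/20) = 20 · 6 = 120
  d = 24: Id(24) · d(360/24) = 24 · 4 = 96
  d = 30: Id(30) · d(360/30) = 30 · 6 = 180
  d = 36: Id(36) · d(360/36) = 36 · 4 = 144
  d = 40: Id(40) · d(360/40) = 40 · 3 = 120
  d = 45: Id(45) · d(360/45) = 45 · 4 = 180
  d = 60: Id(60) · d(360/60) = 60 · 4 = 240
  d = 72: Id(72) · d(360/72) = 72 · 2 = 144
  d = 90: Id(90) · d(360/90) = 90 · 3 = 270
  d = 120: Id(120) · d(360/120) = 120 · 2 = 240
  d = 180: Id(180) · d(360/180) = 180 · 2 = 360
  d = 360: Id(360) · d(360/360) = 360 · 1 = 360
Summing: (Id * d)(360) = 24 + 36 + 48 + 48 + 60 + 72 + 48 + 72 + 90 + 96 + 120 + 108 + 120 + 96 + 180 + 144 + 120 + 180 + 240 + 144 + 270 + 240 + 360 + 360 = 3276.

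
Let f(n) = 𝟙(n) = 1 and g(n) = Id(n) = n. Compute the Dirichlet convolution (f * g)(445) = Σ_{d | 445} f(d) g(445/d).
(𝟙 * Id)(445) = 540

Divisors of 445: [1, 5, 89, 445]. For each d | 445:
  d = 1: 𝟙(1) · Id(445/1) = 1 · 445 = 445
  d = 5: 𝟙(5) · Id(445/5) = 1 · 89 = 89
  d = 89: 𝟙(89) · Id(445/89) = 1 · 5 = 5
  d = 445: 𝟙(445) · Id(445/445) = 1 · 1 = 1
Summing: (𝟙 * Id)(445) = 445 + 89 + 5 + 1 = 540.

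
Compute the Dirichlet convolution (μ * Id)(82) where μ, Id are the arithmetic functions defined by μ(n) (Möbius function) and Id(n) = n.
(μ * Id)(82) = 40

Divisors of 82: [1, 2, 41, 82]. For each d | 82:
  d = 1: μ(1) · Id(82/1) = 1 · 82 = 82
  d = 2: μ(2) · Id(82/2) = -1 · 41 = -41
  d = 41: μ(41) · Id(82/41) = -1 · 2 = -2
  d = 82: μ(82) · Id(82/82) = 1 · 1 = 1
Summing: (μ * Id)(82) = 82 + -41 + -2 + 1 = 40.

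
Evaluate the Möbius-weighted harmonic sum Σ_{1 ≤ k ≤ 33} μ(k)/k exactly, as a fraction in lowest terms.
Σ μ(k)/k = -6504197377/200560490130

Values of μ(k) for 1 ≤ k ≤ 33: μ(1) = 1, μ(2) = -1, μ(3) = -1, μ(5) = -1, μ(6) = 1, μ(7) = -1, μ(10) = 1, μ(11) = -1, μ(13) = -1, μ(14) = 1, μ(15) = 1, μ(17) = -1, μ(19) = -1, μ(21) = 1, μ(22) = 1, μ(23) = -1, μ(26) = 1, μ(29) = -1, μ(30) = -1, μ(31) = -1, μ(33) = 1, with μ = 0 on non-squarefree integers. Summing μ(k)/k for k where μ(k) ≠ 0 gives -6504197377/200560490130 ≈ -0.0324. (PNT ⟺ this sum → 0 as n → ∞.)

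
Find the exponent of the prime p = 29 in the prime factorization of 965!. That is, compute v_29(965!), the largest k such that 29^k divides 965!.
v_29(965!) = 34

Legendre's formula: v_p(n!) = Σ_{k ≥ 1} ⌊n / p^k⌋. For p = 29, n = 965, the terms are:
  ⌊965/29^1⌋ = ⌊965/29⌋ = 33
  ⌊965/29^2⌋ = ⌊965/841⌋ = 1
(the next term ⌊965/29^3⌋ = 0, terminating the sum). Summing: v_29(965!) = 33 + 1 = 34.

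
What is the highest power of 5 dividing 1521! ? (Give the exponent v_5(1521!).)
v_5(1521!) = 378

Legendre's formula: v_p(n!) = Σ_{k ≥ 1} ⌊n / p^k⌋. For p = 5, n = 1521, the terms are:
  ⌊1521/5^1⌋ = ⌊1521/5⌋ = 304
  ⌊1521/5^2⌋ = ⌊1521/25⌋ = 60
  ⌊1521/5^3⌋ = ⌊1521/125⌋ = 12
  ⌊1521/5^4⌋ = ⌊1521/625⌋ = 2
(the next term ⌊1521/5^5⌋ = 0, terminating the sum). Summing: v_5(1521!) = 304 + 60 + 12 + 2 = 378.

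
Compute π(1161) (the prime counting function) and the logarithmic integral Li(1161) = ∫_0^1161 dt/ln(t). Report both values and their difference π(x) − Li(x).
π(1161) = 191;  Li(1161) ≈ 200.66;  π(x) − Li(x) ≈ -9.66.

Direct count of primes ≤ 1161 gives π(1161) = 191. Numerical evaluation of the logarithmic integral gives Li(1161) ≈ 200.66. The difference π(x) − Li(x) ≈ -9.66 is typically negative for small/moderate x (Li(x) overestimates), though Littlewood's theorem shows this sign changes infinitely often.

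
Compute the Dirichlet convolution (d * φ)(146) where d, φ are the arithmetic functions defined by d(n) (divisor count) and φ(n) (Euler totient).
(d * φ)(146) = 222

Divisors of 146: [1, 2, 73, 146]. For each d | 146:
  d = 1: d(1) · φ(146/1) = 1 · 72 = 72
  d = 2: d(2) · φ(146/2) = 2 · 72 = 144
  d = 73: d(73) · φ(146/73) = 2 · 1 = 2
  d = 146: d(146) · φ(146/146) = 4 · 1 = 4
Summing: (d * φ)(146) = 72 + 144 + 2 + 4 = 222.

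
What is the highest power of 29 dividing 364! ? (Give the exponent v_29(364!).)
v_29(364!) = 12

Legendre's formula: v_p(n!) = Σ_{k ≥ 1} ⌊n / p^k⌋. For p = 29, n = 364, the terms are:
  ⌊364/29^1⌋ = ⌊364/29⌋ = 12
(the next term ⌊364/29^2⌋ = 0, terminating the sum). Summing: v_29(364!) = 12 = 12.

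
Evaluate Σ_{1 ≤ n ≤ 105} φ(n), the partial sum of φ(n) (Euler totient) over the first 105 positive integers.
Σ_{n ≤ 105} φ(n) = 3374

Compute φ(n) for each 1 ≤ n ≤ 105: φ(1) = 1, φ(2) = 1, φ(3) = 2, φ(4) = 2, φ(5) = 4, φ(6) = 2, φ(7) = 6, φ(8) = 4, φ(9) = 6, φ(10) = 4, φ(11) = 10, φ(12) = 4, φ(13) = 12, φ(14) = 6, φ(15) = 8, φ(16) = 8, φ(17) = 16, φ(18) = 6, φ(19) = 18, φ(20) = 8, φ(21) = 12, φ(22) = 10, φ(23) = 22, φ(24) = 8, φ(25) = 20, φ(26) = 12, φ(27) = 18, φ(28) = 12, φ(29) = 28, φ(30) = 8, φ(31) = 30, φ(32) = 16, φ(33) = 20, φ(34) = 16, φ(35) = 24, φ(36) = 12, φ(37) = 36, φ(38) = 18, φ(39) = 24, φ(40) = 16, φ(41) = 40, φ(42) = 12, φ(43) = 42, φ(44) = 20, φ(45) = 24, φ(46) = 22, φ(47) = 46, φ(48) = 16, φ(49) = 42, φ(50) = 20, φ(51) = 32, φ(52) = 24, φ(53) = 52, φ(54) = 18, φ(55) = 40, φ(56) = 24, φ(57) = 36, φ(58) = 28, φ(59) = 58, φ(60) = 16, φ(61) = 60, φ(62) = 30, φ(63) = 36, φ(64) = 32, φ(65) = 48, φ(66) = 20, φ(67) = 66, φ(68) = 32, φ(69) = 44, φ(70) = 24, φ(71) = 70, φ(72) = 24, φ(73) = 72, φ(74) = 36, φ(75) = 40, φ(76) = 36, φ(77) = 60, φ(78) = 24, φ(79) = 78, φ(80) = 32, φ(81) = 54, φ(82) = 40, φ(83) = 82, φ(84) = 24, φ(85) = 64, φ(86) = 42, φ(87) = 56, φ(88) = 40, φ(89) = 88, φ(90) = 24, φ(91) = 72, φ(92) = 44, φ(93) = 60, φ(94) = 46, φ(95) = 72, φ(96) = 32, φ(97) = 96, φ(98) = 42, φ(99) = 60, φ(100) = 40, φ(101) = 100, φ(102) = 32, φ(103) = 102, φ(104) = 48, φ(105) = 48. Summing all 105 values: 3374. (Average order: Σ_{n ≤ x} φ(n) ~ (3/π²) x². For x = 105, (3/π²)·105² ≈ 3351.20.)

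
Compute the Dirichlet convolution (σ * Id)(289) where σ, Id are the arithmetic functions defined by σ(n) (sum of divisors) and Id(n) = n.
(σ * Id)(289) = 902

Divisors of 289: [1, 17, 289]. For each d | 289:
  d = 1: σ(1) · Id(289/1) = 1 · 289 = 289
  d = 17: σ(17) · Id(289/17) = 18 · 17 = 306
  d = 289: σ(289) · Id(289/289) = 307 · 1 = 307
Summing: (σ * Id)(289) = 289 + 306 + 307 = 902.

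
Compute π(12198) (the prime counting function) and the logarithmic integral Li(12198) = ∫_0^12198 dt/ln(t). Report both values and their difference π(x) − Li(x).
π(12198) = 1458;  Li(12198) ≈ 1482.16;  π(x) − Li(x) ≈ -24.16.

Direct count of primes ≤ 12198 gives π(12198) = 1458. Numerical evaluation of the logarithmic integral gives Li(12198) ≈ 1482.16. The difference π(x) − Li(x) ≈ -24.16 is typically negative for small/moderate x (Li(x) overestimates), though Littlewood's theorem shows this sign changes infinitely often.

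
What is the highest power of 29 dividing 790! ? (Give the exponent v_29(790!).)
v_29(790!) = 27

Legendre's formula: v_p(n!) = Σ_{k ≥ 1} ⌊n / p^k⌋. For p = 29, n = 790, the terms are:
  ⌊790/29^1⌋ = ⌊790/29⌋ = 27
(the next term ⌊790/29^2⌋ = 0, terminating the sum). Summing: v_29(790!) = 27 = 27.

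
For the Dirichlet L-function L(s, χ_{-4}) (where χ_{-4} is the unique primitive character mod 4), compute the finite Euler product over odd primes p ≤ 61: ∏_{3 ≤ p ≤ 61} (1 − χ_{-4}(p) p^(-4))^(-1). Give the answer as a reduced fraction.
∏ = 81934214988902113115031508050672702841756592198516788686922065253543/82850154482442028729801746725895742819441886414557775886809038848000

The odd primes p ≤ 61 are [3, 5, 7, 11, 13, 17, 19, 23, 29, 31, 37, 41, 43, 47, 53, 59, 61]. For each, χ(p) = 1 if p ≡ 1 mod 4, χ(p) = −1 if p ≡ 3 mod 4. Taking (1 − χ(p)/p^4)^(-1) = p^4/(p^4 − χ(p)): (1 − (-1)/3^4)^(-1) · (1 − (1)/5^4)^(-1) · (1 − (-1)/7^4)^(-1) · (1 − (-1)/11^4)^(-1) · (1 − (1)/13^4)^(-1) · (1 − (1)/17^4)^(-1) · (1 − (-1)/19^4)^(-1) · (1 − (-1)/23^4)^(-1) · (1 − (1)/29^4)^(-1) · (1 − (-1)/31^4)^(-1) · (1 − (1)/37^4)^(-1) · (1 − (1)/41^4)^(-1) · (1 − (-1)/43^4)^(-1) · (1 − (-1)/47^4)^(-1) · (1 − (1)/53^4)^(-1) · (1 − (-1)/59^4)^(-1) · (1 − (1)/61^4)^(-1) = 81934214988902113115031508050672702841756592198516788686922065253543/82850154482442028729801746725895742819441886414557775886809038848000.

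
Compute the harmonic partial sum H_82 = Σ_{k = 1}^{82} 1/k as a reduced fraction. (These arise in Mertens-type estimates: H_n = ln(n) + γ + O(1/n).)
H_82 = 44139711531918267321142140457772773/8845597978580177157715301537899200

Direct summation: H_82 = 1 + 1/2 + ... + 1/82. The least common denominator is lcm(1, ..., 82) = 97301577764381948734868316916891200; over this denominator the numerator is 97301577764381948734868316916891200 + 48650788882190974367434158458445600 + 32433859254793982911622772305630400 + 24325394441095487183717079229222800 + 19460315552876389746973663383378240 + 16216929627396991455811386152815200 + 13900225394911706962124045273841600 + 12162697220547743591858539614611400 + 10811286418264660970540924101876800 + 9730157776438194873486831691689120 + 8845597978580177157715301537899200 + 8108464813698495727905693076407600 + 7484736751106303748836024378222400 + 6950112697455853481062022636920800 + 6486771850958796582324554461126080 + 6081348610273871795929269807305700 + 5723622221434232278521665700993600 + 5405643209132330485270462050938400 + 5121135671809576249203595627204800 + 4865078888219097436743415845844560 + 4633408464970568987374681757947200 + 4422798989290088578857650768949600 + 4230503381060084727602970300734400 + 4054232406849247863952846538203800 + 3892063110575277949394732676675648 + 3742368375553151874418012189111200 + 3603762139421553656846974700625600 + 3475056348727926740531011318460400 + 3355226819461446508098907479892800 + 3243385925479398291162277230563040 + 3138760573044578991447365061835200 + 3040674305136935897964634903652850 + 2948532659526725719238433845966400 + 2861811110717116139260832850496800 + 2780045078982341392424809054768320 + 2702821604566165242635231025469200 + 2629772372010322938780224781537600 + 2560567835904788124601797813602400 + 2494912250368767916278674792740800 + 2432539444109548718371707922922280 + 2373209213765413383777276022363200 + 2316704232485284493687340878973600 + 2262827389869347644996937602718400 + 2211399494645044289428825384474800 + 2162257283652932194108184820375360 + 2115251690530042363801485150367200 + 2070246335412381887975921636529600 + 2027116203424623931976423269101900 + 1985746484987386708874863610548800 + 1946031555287638974697366338337824 + 1907874073811410759507221900331200 + 1871184187776575937209006094555600 + 1835878825743055636506949375790400 + 1801881069710776828423487350312800 + 1769119595716035431543060307579840 + 1737528174363963370265505659230200 + 1707045223936525416401198542401600 + 1677613409730723254049453739946400 + 1649179284142066927709632490116800 + 1621692962739699145581138615281520 + 1595107832202982766145382244539200 + 1569380286522289495723682530917600 + 1544469488323522995791560585982400 + 1520337152568467948982317451826425 + 1496947350221260749767204875644480 + 1474266329763362859619216922983200 + 1452262354692267891565198759953600 + 1430905555358558069630416425248400 + 1410167793686694909200990100244800 + 1390022539491170696212404527384160 + 1370444757244816179364342491787200 + 1351410802283082621317615512734600 + 1332898325539478749792716670094400 + 1314886186005161469390112390768800 + 1297354370191759316464910892225216 + 1280283917952394062300898906801200 + 1263656854082882451102185933985600 + 1247456125184383958139337396370400 + 1231665541321290490314788821732800 + 1216269722054774359185853961461140 + 1201254046473851218948991566875200 + 1186604606882706691888638011181600 = 485536826851100940532563545035500503, so H_82 = 485536826851100940532563545035500503/97301577764381948734868316916891200; reducing by gcd(485536826851100940532563545035500503, 97301577764381948734868316916891200) = 11 gives 44139711531918267321142140457772773/8845597978580177157715301537899200 ≈ 4.99002. (The PNT-adjacent estimate ln(82) + γ ≈ 4.98393 matches within O(1/n).)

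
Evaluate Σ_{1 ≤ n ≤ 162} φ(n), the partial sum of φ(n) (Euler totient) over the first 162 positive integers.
Σ_{n ≤ 162} φ(n) = 7992

Compute φ(n) for each 1 ≤ n ≤ 162: φ(1) = 1, φ(2) = 1, φ(3) = 2, φ(4) = 2, φ(5) = 4, φ(6) = 2, φ(7) = 6, φ(8) = 4, φ(9) = 6, φ(10) = 4, φ(11) = 10, φ(12) = 4, φ(13) = 12, φ(14) = 6, φ(15) = 8, φ(16) = 8, φ(17) = 16, φ(18) = 6, φ(19) = 18, φ(20) = 8, φ(21) = 12, φ(22) = 10, φ(23) = 22, φ(24) = 8, φ(25) = 20, φ(26) = 12, φ(27) = 18, φ(28) = 12, φ(29) = 28, φ(30) = 8, φ(31) = 30, φ(32) = 16, φ(33) = 20, φ(34) = 16, φ(35) = 24, φ(36) = 12, φ(37) = 36, φ(38) = 18, φ(39) = 24, φ(40) = 16, φ(41) = 40, φ(42) = 12, φ(43) = 42, φ(44) = 20, φ(45) = 24, φ(46) = 22, φ(47) = 46, φ(48) = 16, φ(49) = 42, φ(50) = 20, φ(51) = 32, φ(52) = 24, φ(53) = 52, φ(54) = 18, φ(55) = 40, φ(56) = 24, φ(57) = 36, φ(58) = 28, φ(59) = 58, φ(60) = 16, φ(61) = 60, φ(62) = 30, φ(63) = 36, φ(64) = 32, φ(65) = 48, φ(66) = 20, φ(67) = 66, φ(68) = 32, φ(69) = 44, φ(70) = 24, φ(71) = 70, φ(72) = 24, φ(73) = 72, φ(74) = 36, φ(75) = 40, φ(76) = 36, φ(77) = 60, φ(78) = 24, φ(79) = 78, φ(80) = 32, φ(81) = 54, φ(82) = 40, φ(83) = 82, φ(84) = 24, φ(85) = 64, φ(86) = 42, φ(87) = 56, φ(88) = 40, φ(89) = 88, φ(90) = 24, φ(91) = 72, φ(92) = 44, φ(93) = 60, φ(94) = 46, φ(95) = 72, φ(96) = 32, φ(97) = 96, φ(98) = 42, φ(99) = 60, φ(100) = 40, φ(101) = 100, φ(102) = 32, φ(103) = 102, φ(104) = 48, φ(105) = 48, φ(106) = 52, φ(107) = 106, φ(108) = 36, φ(109) = 108, φ(110) = 40, φ(111) = 72, φ(112) = 48, φ(113) = 112, φ(114) = 36, φ(115) = 88, φ(116) = 56, φ(117) = 72, φ(118) = 58, φ(119) = 96, φ(120) = 32, φ(121) = 110, φ(122) = 60, φ(123) = 80, φ(124) = 60, φ(125) = 100, φ(126) = 36, φ(127) = 126, φ(128) = 64, φ(129) = 84, φ(130) = 48, φ(131) = 130, φ(132) = 40, φ(133) = 108, φ(134) = 66, φ(135) = 72, φ(136) = 64, φ(137) = 136, φ(138) = 44, φ(139) = 138, φ(140) = 48, φ(141) = 92, φ(142) = 70, φ(143) = 120, φ(144) = 48, φ(145) = 112, φ(146) = 72, φ(147) = 84, φ(148) = 72, φ(149) = 148, φ(150) = 40, φ(151) = 150, φ(152) = 72, φ(153) = 96, φ(154) = 60, φ(155) = 120, φ(156) = 48, φ(157) = 156, φ(158) = 78, φ(159) = 104, φ(160) = 64, φ(161) = 132, φ(162) = 54. Summing all 162 values: 7992. (Average order: Σ_{n ≤ x} φ(n) ~ (3/π²) x². For x = 162, (3/π²)·162² ≈ 7977.22.)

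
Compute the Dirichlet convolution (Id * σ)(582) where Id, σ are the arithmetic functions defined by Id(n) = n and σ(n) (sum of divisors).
(Id * σ)(582) = 6825

Divisors of 582: [1, 2, 3, 6, 97, 194, 291, 582]. For each d | 582:
  d = 1: Id(1) · σ(582/1) = 1 · 1176 = 1176
  d = 2: Id(2) · σ(582/2) = 2 · 392 = 784
  d = 3: Id(3) · σ(582/3) = 3 · 294 = 882
  d = 6: Id(6) · σ(582/6) = 6 · 98 = 588
  d = 97: Id(97) · σ(582/97) = 97 · 12 = 1164
  d = 194: Id(194) · σ(582/194) = 194 · 4 = 776
  d = 291: Id(291) · σ(582/291) = 291 · 3 = 873
  d = 582: Id(582) · σ(582/582) = 582 · 1 = 582
Summing: (Id * σ)(582) = 1176 + 784 + 882 + 588 + 1164 + 776 + 873 + 582 = 6825.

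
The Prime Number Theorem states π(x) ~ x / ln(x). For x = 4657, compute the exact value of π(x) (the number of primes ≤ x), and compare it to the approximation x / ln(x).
π(4657) = 630;  x/ln(x) ≈ 551.38;  relative error ≈ 12.48%.

Directly count primes up to 4657: π(4657) = 630. The PNT approximation gives 4657/ln(4657) ≈ 4657/8.44613 ≈ 551.38. Relative error (π(x) − x/ln(x)) / π(x) ≈ 12.48%; the approximation is known to undercount slightly (Li(x) is a better estimate).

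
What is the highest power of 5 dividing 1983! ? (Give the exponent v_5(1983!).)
v_5(1983!) = 493

Legendre's formula: v_p(n!) = Σ_{k ≥ 1} ⌊n / p^k⌋. For p = 5, n = 1983, the terms are:
  ⌊1983/5^1⌋ = ⌊1983/5⌋ = 396
  ⌊1983/5^2⌋ = ⌊1983/25⌋ = 79
  ⌊1983/5^3⌋ = ⌊1983/125⌋ = 15
  ⌊1983/5^4⌋ = ⌊1983/625⌋ = 3
(the next term ⌊1983/5^5⌋ = 0, terminating the sum). Summing: v_5(1983!) = 396 + 79 + 15 + 3 = 493.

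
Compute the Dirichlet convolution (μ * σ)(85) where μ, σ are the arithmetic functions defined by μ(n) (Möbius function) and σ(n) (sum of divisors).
(μ * σ)(85) = 85

Divisors of 85: [1, 5, 17, 85]. For each d | 85:
  d = 1: μ(1) · σ(85/1) = 1 · 108 = 108
  d = 5: μ(5) · σ(85/5) = -1 · 18 = -18
  d = 17: μ(17) · σ(85/17) = -1 · 6 = -6
  d = 85: μ(85) · σ(85/85) = 1 · 1 = 1
Summing: (μ * σ)(85) = 108 + -18 + -6 + 1 = 85.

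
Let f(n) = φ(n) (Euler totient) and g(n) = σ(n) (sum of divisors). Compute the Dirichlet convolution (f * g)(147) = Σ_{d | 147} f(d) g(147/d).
(φ * σ)(147) = 882

Divisors of 147: [1, 3, 7, 21, 49, 147]. For each d | 147:
  d = 1: φ(1) · σ(147/1) = 1 · 228 = 228
  d = 3: φ(3) · σ(147/3) = 2 · 57 = 114
  d = 7: φ(7) · σ(147/7) = 6 · 32 = 192
  d = 21: φ(21) · σ(147/21) = 12 · 8 = 96
  d = 49: φ(49) · σ(147/49) = 42 · 4 = 168
  d = 147: φ(147) · σ(147/147) = 84 · 1 = 84
Summing: (φ * σ)(147) = 228 + 114 + 192 + 96 + 168 + 84 = 882.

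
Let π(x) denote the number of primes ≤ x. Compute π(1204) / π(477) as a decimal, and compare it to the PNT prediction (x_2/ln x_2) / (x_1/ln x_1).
π(1204)/π(477) = 197/91 ≈ 2.1648;  PNT prediction ≈ 2.1946.

π(477) = 91 and π(1204) = 197, so π(1204)/π(477) ≈ 2.1648. The PNT-predicted ratio is (1204/ln(1204)) / (477/ln(477)) ≈ 2.1946. The two agree to within a few percent, as expected.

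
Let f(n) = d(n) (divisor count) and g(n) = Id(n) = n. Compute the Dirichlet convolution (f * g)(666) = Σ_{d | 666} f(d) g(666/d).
(d * Id)(666) = 2808

Divisors of 666: [1, 2, 3, 6, 9, 18, 37, 74, 111, 222, 333, 666]. For each d | 666:
  d = 1: d(1) · Id(666/1) = 1 · 666 = 666
  d = 2: d(2) · Id(666/2) = 2 · 333 = 666
  d = 3: d(3) · Id(666/3) = 2 · 222 = 444
  d = 6: d(6) · Id(666/6) = 4 · 111 = 444
  d = 9: d(9) · Id(666/9) = 3 · 74 = 222
  d = 18: d(18) · Id(666/18) = 6 · 37 = 222
  d = 37: d(37) · Id(666/37) = 2 · 18 = 36
  d = 74: d(74) · Id(666/74) = 4 · 9 = 36
  d = 111: d(111) · Id(666/111) = 4 · 6 = 24
  d = 222: d(222) · Id(666/222) = 8 · 3 = 24
  d = 333: d(333) · Id(666/333) = 6 · 2 = 12
  d = 666: d(666) · Id(666/666) = 12 · 1 = 12
Summing: (d * Id)(666) = 666 + 666 + 444 + 444 + 222 + 222 + 36 + 36 + 24 + 24 + 12 + 12 = 2808.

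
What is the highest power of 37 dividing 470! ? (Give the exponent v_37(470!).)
v_37(470!) = 12

Legendre's formula: v_p(n!) = Σ_{k ≥ 1} ⌊n / p^k⌋. For p = 37, n = 470, the terms are:
  ⌊470/37^1⌋ = ⌊470/37⌋ = 12
(the next term ⌊470/37^2⌋ = 0, terminating the sum). Summing: v_37(470!) = 12 = 12.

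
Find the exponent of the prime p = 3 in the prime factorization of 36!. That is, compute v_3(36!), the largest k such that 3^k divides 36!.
v_3(36!) = 17

Legendre's formula: v_p(n!) = Σ_{k ≥ 1} ⌊n / p^k⌋. For p = 3, n = 36, the terms are:
  ⌊36/3^1⌋ = ⌊36/3⌋ = 12
  ⌊36/3^2⌋ = ⌊36/9⌋ = 4
  ⌊36/3^3⌋ = ⌊36/27⌋ = 1
(the next term ⌊36/3^4⌋ = 0, terminating the sum). Summing: v_3(36!) = 12 + 4 + 1 = 17.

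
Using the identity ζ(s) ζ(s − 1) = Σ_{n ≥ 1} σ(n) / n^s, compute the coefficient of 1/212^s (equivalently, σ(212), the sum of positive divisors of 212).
σ(212) = 378

In the product (Σ m^0/m^s)(Σ k / k^s) = Σ (Σ_{d | n} d) / n^s, the coefficient of 1/n^s is σ(n) = Σ_{d | n} d. For n = 212, divisors are [1, 2, 4, 53, 106, 212]; summing: σ(212) = 378.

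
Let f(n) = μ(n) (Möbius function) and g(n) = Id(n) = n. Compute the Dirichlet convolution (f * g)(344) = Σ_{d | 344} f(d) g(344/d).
(μ * Id)(344) = 168

Divisors of 344: [1, 2, 4, 8, 43, 86, 172, 344]. For each d | 344:
  d = 1: μ(1) · Id(344/1) = 1 · 344 = 344
  d = 2: μ(2) · Id(344/2) = -1 · 172 = -172
  d = 4: μ(4) · Id(344/4) = 0 · 86 = 0
  d = 8: μ(8) · Id(344/8) = 0 · 43 = 0
  d = 43: μ(43) · Id(344/43) = -1 · 8 = -8
  d = 86: μ(86) · Id(344/86) = 1 · 4 = 4
  d = 172: μ(172) · Id(344/172) = 0 · 2 = 0
  d = 344: μ(344) · Id(344/344) = 0 · 1 = 0
Summing: (μ * Id)(344) = 344 + -172 + 0 + 0 + -8 + 4 + 0 + 0 = 168.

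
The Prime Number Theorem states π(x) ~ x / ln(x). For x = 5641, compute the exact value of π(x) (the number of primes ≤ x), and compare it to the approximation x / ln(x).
π(5641) = 741;  x/ln(x) ≈ 653.06;  relative error ≈ 11.87%.

Directly count primes up to 5641: π(5641) = 741. The PNT approximation gives 5641/ln(5641) ≈ 5641/8.63782 ≈ 653.06. Relative error (π(x) − x/ln(x)) / π(x) ≈ 11.87%; the approximation is known to undercount slightly (Li(x) is a better estimate).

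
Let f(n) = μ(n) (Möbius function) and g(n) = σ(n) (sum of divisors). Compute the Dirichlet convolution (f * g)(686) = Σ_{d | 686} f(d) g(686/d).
(μ * σ)(686) = 686

Divisors of 686: [1, 2, 7, 14, 49, 98, 343, 686]. For each d | 686:
  d = 1: μ(1) · σ(686/1) = 1 · 1200 = 1200
  d = 2: μ(2) · σ(686/2) = -1 · 400 = -400
  d = 7: μ(7) · σ(686/7) = -1 · 171 = -171
  d = 14: μ(14) · σ(686/14) = 1 · 57 = 57
  d = 49: μ(49) · σ(686/49) = 0 · 24 = 0
  d = 98: μ(98) · σ(686/98) = 0 · 8 = 0
  d = 343: μ(343) · σ(686/343) = 0 · 3 = 0
  d = 686: μ(686) · σ(686/686) = 0 · 1 = 0
Summing: (μ * σ)(686) = 1200 + -400 + -171 + 57 + 0 + 0 + 0 + 0 = 686.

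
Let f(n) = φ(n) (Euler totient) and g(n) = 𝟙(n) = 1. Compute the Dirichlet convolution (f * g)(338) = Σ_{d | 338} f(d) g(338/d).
(φ * 𝟙)(338) = 338

Divisors of 338: [1, 2, 13, 26, 169, 338]. For each d | 338:
  d = 1: φ(1) · 𝟙(338/1) = 1 · 1 = 1
  d = 2: φ(2) · 𝟙(338/2) = 1 · 1 = 1
  d = 13: φ(13) · 𝟙(338/13) = 12 · 1 = 12
  d = 26: φ(26) · 𝟙(338/26) = 12 · 1 = 12
  d = 169: φ(169) · 𝟙(338/169) = 156 · 1 = 156
  d = 338: φ(338) · 𝟙(338/338) = 156 · 1 = 156
Summing: (φ * 𝟙)(338) = 1 + 1 + 12 + 12 + 156 + 156 = 338.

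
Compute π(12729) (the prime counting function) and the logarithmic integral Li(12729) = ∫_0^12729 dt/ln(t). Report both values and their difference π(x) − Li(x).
π(12729) = 1519;  Li(12729) ≈ 1538.47;  π(x) − Li(x) ≈ -19.47.

Direct count of primes ≤ 12729 gives π(12729) = 1519. Numerical evaluation of the logarithmic integral gives Li(12729) ≈ 1538.47. The difference π(x) − Li(x) ≈ -19.47 is typically negative for small/moderate x (Li(x) overestimates), though Littlewood's theorem shows this sign changes infinitely often.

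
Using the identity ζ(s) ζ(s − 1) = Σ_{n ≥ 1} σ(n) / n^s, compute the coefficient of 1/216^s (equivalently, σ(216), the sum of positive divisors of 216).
σ(216) = 600

In the product (Σ m^0/m^s)(Σ k / k^s) = Σ (Σ_{d | n} d) / n^s, the coefficient of 1/n^s is σ(n) = Σ_{d | n} d. For n = 216, divisors are [1, 2, 3, 4, 6, 8, 9, 12, 18, 24, 27, 36, 54, 72, 108, 216]; summing: σ(216) = 600.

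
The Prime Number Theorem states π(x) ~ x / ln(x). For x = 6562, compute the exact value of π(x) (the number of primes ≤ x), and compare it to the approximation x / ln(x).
π(6562) = 847;  x/ln(x) ≈ 746.61;  relative error ≈ 11.85%.

Directly count primes up to 6562: π(6562) = 847. The PNT approximation gives 6562/ln(6562) ≈ 6562/8.78905 ≈ 746.61. Relative error (π(x) − x/ln(x)) / π(x) ≈ 11.85%; the approximation is known to undercount slightly (Li(x) is a better estimate).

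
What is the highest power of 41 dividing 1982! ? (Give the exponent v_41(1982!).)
v_41(1982!) = 49

Legendre's formula: v_p(n!) = Σ_{k ≥ 1} ⌊n / p^k⌋. For p = 41, n = 1982, the terms are:
  ⌊1982/41^1⌋ = ⌊1982/41⌋ = 48
  ⌊1982/41^2⌋ = ⌊1982/1681⌋ = 1
(the next term ⌊1982/41^3⌋ = 0, terminating the sum). Summing: v_41(1982!) = 48 + 1 = 49.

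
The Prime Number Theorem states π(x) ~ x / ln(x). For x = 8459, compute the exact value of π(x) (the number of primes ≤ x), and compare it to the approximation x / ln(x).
π(8459) = 1057;  x/ln(x) ≈ 935.42;  relative error ≈ 11.50%.

Directly count primes up to 8459: π(8459) = 1057. The PNT approximation gives 8459/ln(8459) ≈ 8459/9.04299 ≈ 935.42. Relative error (π(x) − x/ln(x)) / π(x) ≈ 11.50%; the approximation is known to undercount slightly (Li(x) is a better estimate).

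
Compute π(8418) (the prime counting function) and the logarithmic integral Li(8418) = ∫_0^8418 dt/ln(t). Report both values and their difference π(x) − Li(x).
π(8418) = 1051;  Li(8418) ≈ 1072.79;  π(x) − Li(x) ≈ -21.79.

Direct count of primes ≤ 8418 gives π(8418) = 1051. Numerical evaluation of the logarithmic integral gives Li(8418) ≈ 1072.79. The difference π(x) − Li(x) ≈ -21.79 is typically negative for small/moderate x (Li(x) overestimates), though Littlewood's theorem shows this sign changes infinitely often.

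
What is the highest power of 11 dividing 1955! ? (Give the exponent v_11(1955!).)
v_11(1955!) = 194

Legendre's formula: v_p(n!) = Σ_{k ≥ 1} ⌊n / p^k⌋. For p = 11, n = 1955, the terms are:
  ⌊1955/11^1⌋ = ⌊1955/11⌋ = 177
  ⌊1955/11^2⌋ = ⌊1955/121⌋ = 16
  ⌊1955/11^3⌋ = ⌊1955/1331⌋ = 1
(the next term ⌊1955/11^4⌋ = 0, terminating the sum). Summing: v_11(1955!) = 177 + 16 + 1 = 194.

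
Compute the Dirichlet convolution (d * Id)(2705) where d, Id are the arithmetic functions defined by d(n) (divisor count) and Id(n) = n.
(d * Id)(2705) = 3801

Divisors of 2705: [1, 5, 541, 2705]. For each d | 2705:
  d = 1: d(1) · Id(2705/1) = 1 · 2705 = 2705
  d = 5: d(5) · Id(2705/5) = 2 · 541 = 1082
  d = 541: d(541) · Id(2705/541) = 2 · 5 = 10
  d = 2705: d(2705) · Id(2705/2705) = 4 · 1 = 4
Summing: (d * Id)(2705) = 2705 + 1082 + 10 + 4 = 3801.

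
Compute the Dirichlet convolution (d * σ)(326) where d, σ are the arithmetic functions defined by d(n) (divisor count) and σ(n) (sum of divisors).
(d * σ)(326) = 830

Divisors of 326: [1, 2, 163, 326]. For each d | 326:
  d = 1: d(1) · σ(326/1) = 1 · 492 = 492
  d = 2: d(2) · σ(326/2) = 2 · 164 = 328
  d = 163: d(163) · σ(326/163) = 2 · 3 = 6
  d = 326: d(326) · σ(326/326) = 4 · 1 = 4
Summing: (d * σ)(326) = 492 + 328 + 6 + 4 = 830.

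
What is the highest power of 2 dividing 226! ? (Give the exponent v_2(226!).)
v_2(226!) = 222

Legendre's formula: v_p(n!) = Σ_{k ≥ 1} ⌊n / p^k⌋. For p = 2, n = 226, the terms are:
  ⌊226/2^1⌋ = ⌊226/2⌋ = 113
  ⌊226/2^2⌋ = ⌊226/4⌋ = 56
  ⌊226/2^3⌋ = ⌊226/8⌋ = 28
  ⌊226/2^4⌋ = ⌊226/16⌋ = 14
  ⌊226/2^5⌋ = ⌊226/32⌋ = 7
  ⌊226/2^6⌋ = ⌊226/64⌋ = 3
  ⌊226/2^7⌋ = ⌊226/128⌋ = 1
(the next term ⌊226/2^8⌋ = 0, terminating the sum). Summing: v_2(226!) = 113 + 56 + 28 + 14 + 7 + 3 + 1 = 222.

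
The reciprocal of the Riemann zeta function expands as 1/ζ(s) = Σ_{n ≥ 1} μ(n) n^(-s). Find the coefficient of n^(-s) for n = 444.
μ(444) = 0

Factor n = 444 = 2^2 · 3 · 37. μ(n) = 0 if any exponent ≥ 2 (not squarefree); otherwise μ(n) = (−1)^{ω(n)} where ω(n) is the number of distinct prime factors. Applying: μ(444) = 0.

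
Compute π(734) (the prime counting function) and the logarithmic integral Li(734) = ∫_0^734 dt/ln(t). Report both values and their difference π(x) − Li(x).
π(734) = 130;  Li(734) ≈ 138.26;  π(x) − Li(x) ≈ -8.26.

Direct count of primes ≤ 734 gives π(734) = 130. Numerical evaluation of the logarithmic integral gives Li(734) ≈ 138.26. The difference π(x) − Li(x) ≈ -8.26 is typically negative for small/moderate x (Li(x) overestimates), though Littlewood's theorem shows this sign changes infinitely often.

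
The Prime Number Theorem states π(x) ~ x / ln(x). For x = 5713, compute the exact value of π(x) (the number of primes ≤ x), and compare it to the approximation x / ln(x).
π(5713) = 752;  x/ln(x) ≈ 660.42;  relative error ≈ 12.18%.

Directly count primes up to 5713: π(5713) = 752. The PNT approximation gives 5713/ln(5713) ≈ 5713/8.65050 ≈ 660.42. Relative error (π(x) − x/ln(x)) / π(x) ≈ 12.18%; the approximation is known to undercount slightly (Li(x) is a better estimate).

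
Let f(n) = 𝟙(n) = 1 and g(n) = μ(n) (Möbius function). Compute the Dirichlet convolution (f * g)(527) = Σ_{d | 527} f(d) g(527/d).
(𝟙 * μ)(527) = 0

Divisors of 527: [1, 17, 31, 527]. For each d | 527:
  d = 1: 𝟙(1) · μ(527/1) = 1 · 1 = 1
  d = 17: 𝟙(17) · μ(527/17) = 1 · -1 = -1
  d = 31: 𝟙(31) · μ(527/31) = 1 · -1 = -1
  d = 527: 𝟙(527) · μ(527/527) = 1 · 1 = 1
Summing: (𝟙 * μ)(527) = 1 + -1 + -1 + 1 = 0.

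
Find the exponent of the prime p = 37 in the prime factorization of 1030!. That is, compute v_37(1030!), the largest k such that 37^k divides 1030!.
v_37(1030!) = 27

Legendre's formula: v_p(n!) = Σ_{k ≥ 1} ⌊n / p^k⌋. For p = 37, n = 1030, the terms are:
  ⌊1030/37^1⌋ = ⌊1030/37⌋ = 27
(the next term ⌊1030/37^2⌋ = 0, terminating the sum). Summing: v_37(1030!) = 27 = 27.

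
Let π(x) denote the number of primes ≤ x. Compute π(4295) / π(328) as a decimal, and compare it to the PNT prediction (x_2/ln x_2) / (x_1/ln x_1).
π(4295)/π(328) = 589/66 ≈ 8.9242;  PNT prediction ≈ 9.0681.

π(328) = 66 and π(4295) = 589, so π(4295)/π(328) ≈ 8.9242. The PNT-predicted ratio is (4295/ln(4295)) / (328/ln(328)) ≈ 9.0681. The two agree to within a few percent, as expected.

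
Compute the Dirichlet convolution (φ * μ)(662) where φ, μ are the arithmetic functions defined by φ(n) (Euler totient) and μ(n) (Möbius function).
(φ * μ)(662) = 0

Divisors of 662: [1, 2, 331, 662]. For each d | 662:
  d = 1: φ(1) · μ(662/1) = 1 · 1 = 1
  d = 2: φ(2) · μ(662/2) = 1 · -1 = -1
  d = 331: φ(331) · μ(662/331) = 330 · -1 = -330
  d = 662: φ(662) · μ(662/662) = 330 · 1 = 330
Summing: (φ * μ)(662) = 1 + -1 + -330 + 330 = 0.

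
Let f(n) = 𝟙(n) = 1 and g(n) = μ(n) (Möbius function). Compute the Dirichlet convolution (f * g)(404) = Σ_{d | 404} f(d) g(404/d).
(𝟙 * μ)(404) = 0

Divisors of 404: [1, 2, 4, 101, 202, 404]. For each d | 404:
  d = 1: 𝟙(1) · μ(404/1) = 1 · 0 = 0
  d = 2: 𝟙(2) · μ(404/2) = 1 · 1 = 1
  d = 4: 𝟙(4) · μ(404/4) = 1 · -1 = -1
  d = 101: 𝟙(101) · μ(404/101) = 1 · 0 = 0
  d = 202: 𝟙(202) · μ(404/202) = 1 · -1 = -1
  d = 404: 𝟙(404) · μ(404/404) = 1 · 1 = 1
Summing: (𝟙 * μ)(404) = 0 + 1 + -1 + 0 + -1 + 1 = 0.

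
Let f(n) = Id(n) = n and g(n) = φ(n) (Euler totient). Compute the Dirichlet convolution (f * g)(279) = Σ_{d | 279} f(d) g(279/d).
(Id * φ)(279) = 1281

Divisors of 279: [1, 3, 9, 31, 93, 279]. For each d | 279:
  d = 1: Id(1) · φ(279/1) = 1 · 180 = 180
  d = 3: Id(3) · φ(279/3) = 3 · 60 = 180
  d = 9: Id(9) · φ(279/9) = 9 · 30 = 270
  d = 31: Id(31) · φ(279/31) = 31 · 6 = 186
  d = 93: Id(93) · φ(279/93) = 93 · 2 = 186
  d = 279: Id(279) · φ(279/279) = 279 · 1 = 279
Summing: (Id * φ)(279) = 180 + 180 + 270 + 186 + 186 + 279 = 1281.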